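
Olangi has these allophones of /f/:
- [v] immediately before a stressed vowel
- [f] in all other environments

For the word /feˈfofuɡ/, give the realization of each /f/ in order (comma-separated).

[f], [v], [f]

Occurrence 1 (position 1): no conditioning environment matches → elsewhere allophone [f].
Occurrence 2 (position 3): immediately before a stressed vowel → [v].
Occurrence 3 (position 5): no conditioning environment matches → elsewhere allophone [f].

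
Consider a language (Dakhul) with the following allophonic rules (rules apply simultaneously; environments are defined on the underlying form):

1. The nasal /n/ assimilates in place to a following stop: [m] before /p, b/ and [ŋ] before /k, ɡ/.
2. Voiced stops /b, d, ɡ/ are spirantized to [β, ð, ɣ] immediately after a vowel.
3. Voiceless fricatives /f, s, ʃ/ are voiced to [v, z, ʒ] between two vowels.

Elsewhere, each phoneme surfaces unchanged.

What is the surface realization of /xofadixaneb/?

[xovaðixaneβ]

/x/ (word-initial) is unaffected → [x].
/o/ — not in any rule's target class → [o].
Rule 3 applies to /f/ (between /o/ and /a/: between two vowels) → [v].
/a/ (between /f/ and /d/): no rule targets it → [a].
/d/ (between /a/ and /i/) occurs immediately after a vowel → [ð] by rule 2.
/i/ (between /d/ and /x/) is unaffected → [i].
/x/ (between /i/ and /a/) is unaffected → [x].
/a/ stays [a].
/n/ — between /a/ and /e/; rule 1 does not apply here → [n].
/e/ (between /n/ and /b/) is unaffected → [e].
/b/ meets the environment for rule 2 (immediately after a vowel) → [β].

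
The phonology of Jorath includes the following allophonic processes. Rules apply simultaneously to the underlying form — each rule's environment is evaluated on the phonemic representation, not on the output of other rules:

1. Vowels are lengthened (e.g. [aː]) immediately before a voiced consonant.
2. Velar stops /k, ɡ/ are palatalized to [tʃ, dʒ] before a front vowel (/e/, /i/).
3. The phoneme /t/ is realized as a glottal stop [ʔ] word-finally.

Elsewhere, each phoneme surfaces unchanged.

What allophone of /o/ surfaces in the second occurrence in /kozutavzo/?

[o]

/o/ (word-final): rule 1 targets it, but not before a voiced consonant → unchanged [o].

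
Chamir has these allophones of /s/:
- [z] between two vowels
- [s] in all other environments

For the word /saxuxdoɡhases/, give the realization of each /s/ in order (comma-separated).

Occurrence 1 (position 1): no conditioning environment matches → elsewhere allophone [s].
Occurrence 2 (position 11): between two vowels → [z].
Occurrence 3 (position 13): no conditioning environment matches → elsewhere allophone [s].

[s], [z], [s]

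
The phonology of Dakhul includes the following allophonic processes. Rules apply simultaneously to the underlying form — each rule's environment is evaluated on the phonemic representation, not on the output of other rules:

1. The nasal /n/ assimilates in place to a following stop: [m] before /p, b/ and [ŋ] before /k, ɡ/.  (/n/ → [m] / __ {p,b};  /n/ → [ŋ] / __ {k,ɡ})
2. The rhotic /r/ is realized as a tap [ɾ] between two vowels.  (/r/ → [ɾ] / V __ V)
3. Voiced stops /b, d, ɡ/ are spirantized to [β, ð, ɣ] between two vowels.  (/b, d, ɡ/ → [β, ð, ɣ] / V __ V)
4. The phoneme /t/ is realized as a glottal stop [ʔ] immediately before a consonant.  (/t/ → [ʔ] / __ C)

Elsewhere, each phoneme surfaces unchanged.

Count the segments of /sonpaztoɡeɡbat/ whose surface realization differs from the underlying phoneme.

Segments that undergo a rule: /n/ → [m] (rule 1); /ɡ/ → [ɣ] (rule 3).
All other segments surface unchanged.

2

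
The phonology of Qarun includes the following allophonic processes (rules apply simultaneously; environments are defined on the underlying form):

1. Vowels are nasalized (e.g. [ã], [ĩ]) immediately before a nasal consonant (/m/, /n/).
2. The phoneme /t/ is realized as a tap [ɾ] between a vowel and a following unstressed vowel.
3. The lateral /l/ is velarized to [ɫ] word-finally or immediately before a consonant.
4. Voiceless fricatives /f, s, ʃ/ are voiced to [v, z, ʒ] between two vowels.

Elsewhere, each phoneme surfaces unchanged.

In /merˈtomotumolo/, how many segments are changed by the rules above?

Segments that undergo a rule: /o/ → [õ] (rule 1); /t/ → [ɾ] (rule 2); /u/ → [ũ] (rule 1).
All other segments surface unchanged.

3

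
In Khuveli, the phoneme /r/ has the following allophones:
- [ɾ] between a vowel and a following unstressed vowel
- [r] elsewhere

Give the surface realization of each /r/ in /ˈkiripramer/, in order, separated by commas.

Occurrence 1 (position 3): between a vowel and a following unstressed vowel → [ɾ].
Occurrence 2 (position 6): no conditioning environment matches → elsewhere allophone [r].
Occurrence 3 (position 10): no conditioning environment matches → elsewhere allophone [r].

[ɾ], [r], [r]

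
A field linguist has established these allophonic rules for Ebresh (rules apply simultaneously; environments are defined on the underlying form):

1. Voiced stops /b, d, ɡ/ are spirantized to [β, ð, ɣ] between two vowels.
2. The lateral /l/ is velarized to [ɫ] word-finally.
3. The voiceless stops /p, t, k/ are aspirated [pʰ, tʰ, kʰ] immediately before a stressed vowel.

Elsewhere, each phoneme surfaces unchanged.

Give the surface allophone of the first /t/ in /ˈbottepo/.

[t]

/t/ (between /o/ and /t/): rule 3 targets it, but not immediately before a stressed vowel → unchanged [t].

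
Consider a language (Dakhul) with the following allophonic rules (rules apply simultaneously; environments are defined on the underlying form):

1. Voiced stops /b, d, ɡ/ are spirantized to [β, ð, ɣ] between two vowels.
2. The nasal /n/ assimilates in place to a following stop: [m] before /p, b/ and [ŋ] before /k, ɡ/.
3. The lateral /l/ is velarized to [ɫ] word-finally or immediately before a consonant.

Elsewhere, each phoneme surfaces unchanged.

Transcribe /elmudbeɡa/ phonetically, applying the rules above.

[eɫmudbeɣa]

/l/ (between /e/ and /m/) occurs word-finally or immediately before a consonant → [ɫ] by rule 3.
/d/ (between /u/ and /b/) is in the target of rule 1 but the environment (between two vowels) is not met → [d].
/b/ (between /d/ and /e/): rule 1 targets it, but not between two vowels → unchanged [b].
/ɡ/ — between /e/ and /a/, between two vowels — surfaces as [ɣ] (rule 1).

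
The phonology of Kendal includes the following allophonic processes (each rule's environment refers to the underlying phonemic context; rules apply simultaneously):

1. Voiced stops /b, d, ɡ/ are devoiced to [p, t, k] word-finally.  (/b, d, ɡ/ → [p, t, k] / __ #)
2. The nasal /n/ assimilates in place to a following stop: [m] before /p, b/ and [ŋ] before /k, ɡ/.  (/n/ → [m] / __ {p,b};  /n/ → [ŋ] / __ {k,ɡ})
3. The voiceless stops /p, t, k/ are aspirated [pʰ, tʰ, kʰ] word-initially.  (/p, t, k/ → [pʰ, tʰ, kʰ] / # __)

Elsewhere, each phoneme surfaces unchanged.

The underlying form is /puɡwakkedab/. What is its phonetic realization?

[pʰuɡwakkedap]

/p/ (word-initial): word-initially, so rule 3 applies → [pʰ].
/u/ (between /p/ and /ɡ/) is unaffected → [u].
/ɡ/ (between /u/ and /w/) fails the environment for rule 1, so it stays [ɡ].
/w/ (between /ɡ/ and /a/) is unaffected → [w].
/a/ stays [a].
/k/ (between /a/ and /k/) fails the environment for rule 3, so it stays [k].
/k/ (between /k/ and /e/) is in the target of rule 3 but the environment (word-initially) is not met → [k].
/e/ — not in any rule's target class → [e].
/d/ (between /e/ and /a/) fails the environment for rule 1, so it stays [d].
/a/ (between /d/ and /b/) is unaffected → [a].
/b/ (word-final) occurs word-finally → [p] by rule 1.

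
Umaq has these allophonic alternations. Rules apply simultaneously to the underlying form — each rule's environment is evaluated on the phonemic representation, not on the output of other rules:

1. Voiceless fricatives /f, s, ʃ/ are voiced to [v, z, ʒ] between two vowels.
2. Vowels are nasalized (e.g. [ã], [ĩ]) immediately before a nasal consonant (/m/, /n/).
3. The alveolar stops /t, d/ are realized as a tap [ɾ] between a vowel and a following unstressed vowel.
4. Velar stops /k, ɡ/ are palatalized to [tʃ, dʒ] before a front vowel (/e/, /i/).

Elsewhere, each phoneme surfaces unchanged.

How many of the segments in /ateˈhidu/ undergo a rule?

Segments that undergo a rule: /t/ → [ɾ] (rule 3); /d/ → [ɾ] (rule 3).
All other segments surface unchanged.

2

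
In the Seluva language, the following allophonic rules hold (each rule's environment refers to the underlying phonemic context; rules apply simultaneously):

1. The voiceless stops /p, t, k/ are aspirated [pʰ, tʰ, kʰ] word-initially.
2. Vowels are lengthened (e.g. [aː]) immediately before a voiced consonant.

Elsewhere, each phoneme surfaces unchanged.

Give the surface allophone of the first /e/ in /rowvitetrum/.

[e]

/e/ — between /t/ and /t/; rule 2 does not apply here → [e].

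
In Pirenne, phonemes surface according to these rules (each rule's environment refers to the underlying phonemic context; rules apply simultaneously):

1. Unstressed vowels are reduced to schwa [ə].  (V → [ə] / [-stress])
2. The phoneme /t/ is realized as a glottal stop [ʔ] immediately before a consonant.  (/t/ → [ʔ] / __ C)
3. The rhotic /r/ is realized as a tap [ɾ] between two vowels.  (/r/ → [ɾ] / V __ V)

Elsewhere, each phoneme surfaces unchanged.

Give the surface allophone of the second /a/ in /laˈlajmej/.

[a]

/a/ (between /l/ and /j/): rule 1 targets it, but not in an unstressed syllable → unchanged [a].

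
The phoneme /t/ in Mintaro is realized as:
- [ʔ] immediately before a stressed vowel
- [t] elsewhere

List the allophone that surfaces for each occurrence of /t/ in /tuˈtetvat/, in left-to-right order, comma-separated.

Occurrence 1 (position 1): no conditioning environment matches → elsewhere allophone [t].
Occurrence 2 (position 3): immediately before a stressed vowel → [ʔ].
Occurrence 3 (position 5): no conditioning environment matches → elsewhere allophone [t].
Occurrence 4 (position 8): no conditioning environment matches → elsewhere allophone [t].

[t], [ʔ], [t], [t]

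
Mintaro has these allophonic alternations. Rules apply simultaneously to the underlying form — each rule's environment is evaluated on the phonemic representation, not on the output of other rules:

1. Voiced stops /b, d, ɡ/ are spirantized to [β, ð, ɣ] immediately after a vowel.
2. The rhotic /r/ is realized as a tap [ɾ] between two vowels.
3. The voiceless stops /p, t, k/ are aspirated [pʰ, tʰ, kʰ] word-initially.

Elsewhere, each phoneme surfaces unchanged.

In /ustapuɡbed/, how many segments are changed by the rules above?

Segments that undergo a rule: /ɡ/ → [ɣ] (rule 1); /d/ → [ð] (rule 1).
All other segments surface unchanged.

2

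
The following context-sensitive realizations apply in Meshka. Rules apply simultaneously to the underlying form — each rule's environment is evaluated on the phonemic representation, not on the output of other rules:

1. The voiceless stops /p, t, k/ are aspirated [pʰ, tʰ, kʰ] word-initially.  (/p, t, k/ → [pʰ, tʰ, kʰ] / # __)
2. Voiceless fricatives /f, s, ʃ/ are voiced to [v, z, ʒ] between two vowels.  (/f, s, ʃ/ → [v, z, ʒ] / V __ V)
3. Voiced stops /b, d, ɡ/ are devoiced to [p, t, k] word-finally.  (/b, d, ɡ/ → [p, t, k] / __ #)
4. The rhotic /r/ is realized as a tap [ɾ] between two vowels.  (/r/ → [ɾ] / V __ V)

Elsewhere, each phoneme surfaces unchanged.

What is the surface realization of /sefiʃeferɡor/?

[seviʒeverɡor]

/s/ — word-initial; rule 2 does not apply here → [s].
/e/ stays [e].
/f/ — between /e/ and /i/, between two vowels — surfaces as [v] (rule 2).
/i/ — not in any rule's target class → [i].
Rule 2 applies to /ʃ/ (between /i/ and /e/: between two vowels) → [ʒ].
/e/ (between /ʃ/ and /f/): no rule targets it → [e].
/f/ (between /e/ and /e/) occurs between two vowels → [v] by rule 2.
/e/ stays [e].
/r/ — between /e/ and /ɡ/; rule 4 does not apply here → [r].
/ɡ/ (between /r/ and /o/): rule 3 targets it, but not word-finally → unchanged [ɡ].
/o/ — not in any rule's target class → [o].
/r/ — word-final; rule 4 does not apply here → [r].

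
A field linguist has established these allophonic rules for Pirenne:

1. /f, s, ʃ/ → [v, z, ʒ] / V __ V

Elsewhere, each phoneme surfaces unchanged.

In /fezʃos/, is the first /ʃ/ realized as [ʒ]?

No

/ʃ/ (between /z/ and /o/) fails the environment for rule 1, so it stays [ʃ].
The actual realization is [ʃ], not [ʒ].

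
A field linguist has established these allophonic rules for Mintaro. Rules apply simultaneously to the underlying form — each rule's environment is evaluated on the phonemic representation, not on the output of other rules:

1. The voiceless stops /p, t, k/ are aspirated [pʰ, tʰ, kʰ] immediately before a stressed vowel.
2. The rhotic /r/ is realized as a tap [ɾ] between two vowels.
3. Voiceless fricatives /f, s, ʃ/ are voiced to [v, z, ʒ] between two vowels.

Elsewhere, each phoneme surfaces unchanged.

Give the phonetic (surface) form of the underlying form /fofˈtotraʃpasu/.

/f/ (word-initial) fails the environment for rule 3, so it stays [f].
/o/ stays [o].
/f/ (between /o/ and /t/) fails the environment for rule 3, so it stays [f].
/t/ (between /f/ and /o/) occurs immediately before a stressed vowel → [tʰ] by rule 1.
/o/ — not in any rule's target class → [o].
/t/ (between /o/ and /r/) fails the environment for rule 1, so it stays [t].
/r/ (between /t/ and /a/) fails the environment for rule 2, so it stays [r].
/a/ (between /r/ and /ʃ/): no rule targets it → [a].
/ʃ/ — between /a/ and /p/; rule 3 does not apply here → [ʃ].
/p/ (between /ʃ/ and /a/): rule 1 targets it, but not immediately before a stressed vowel → unchanged [p].
/a/ (between /p/ and /s/): no rule targets it → [a].
/s/ (between /a/ and /u/): between two vowels, so rule 3 applies → [z].
/u/ — not in any rule's target class → [u].

[fofˈtʰotraʃpazu]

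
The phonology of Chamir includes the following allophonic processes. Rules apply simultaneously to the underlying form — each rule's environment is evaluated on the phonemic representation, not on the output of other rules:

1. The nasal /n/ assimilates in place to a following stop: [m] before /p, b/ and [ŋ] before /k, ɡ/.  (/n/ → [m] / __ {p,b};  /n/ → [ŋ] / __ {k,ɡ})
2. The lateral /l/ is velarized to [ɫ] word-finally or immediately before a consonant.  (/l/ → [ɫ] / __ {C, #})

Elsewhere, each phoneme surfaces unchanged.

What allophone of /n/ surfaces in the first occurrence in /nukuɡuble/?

[n]

/n/ (word-initial): rule 1 targets it, but not before a labial or velar stop → unchanged [n].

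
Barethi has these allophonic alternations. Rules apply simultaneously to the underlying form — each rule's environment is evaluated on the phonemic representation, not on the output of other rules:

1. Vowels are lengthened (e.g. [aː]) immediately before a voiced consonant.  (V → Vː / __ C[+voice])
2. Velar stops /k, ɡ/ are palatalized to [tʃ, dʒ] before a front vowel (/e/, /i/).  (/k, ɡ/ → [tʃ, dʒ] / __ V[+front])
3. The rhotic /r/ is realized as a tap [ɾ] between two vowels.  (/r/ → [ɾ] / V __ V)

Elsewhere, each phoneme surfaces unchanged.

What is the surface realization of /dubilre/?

/u/ (between /d/ and /b/) occurs before a voiced consonant → [uː] by rule 1.
/i/ (between /b/ and /l/): before a voiced consonant, so rule 1 applies → [iː].
/r/ (between /l/ and /e/) is in the target of rule 3 but the environment (between two vowels) is not met → [r].
/e/ (word-final) is in the target of rule 1 but the environment (before a voiced consonant) is not met → [e].

[duːbiːlre]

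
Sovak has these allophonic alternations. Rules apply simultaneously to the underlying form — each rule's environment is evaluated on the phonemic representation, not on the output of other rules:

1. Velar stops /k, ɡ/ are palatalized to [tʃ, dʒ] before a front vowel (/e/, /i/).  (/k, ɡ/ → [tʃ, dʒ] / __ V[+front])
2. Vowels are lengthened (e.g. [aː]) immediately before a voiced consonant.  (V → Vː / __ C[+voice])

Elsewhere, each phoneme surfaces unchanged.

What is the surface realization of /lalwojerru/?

/l/ stays [l].
/a/ meets the environment for rule 2 (before a voiced consonant) → [aː].
/l/ (between /a/ and /w/) is unaffected → [l].
/w/ — not in any rule's target class → [w].
/o/ — between /w/ and /j/, before a voiced consonant — surfaces as [oː] (rule 2).
/j/ — not in any rule's target class → [j].
/e/ (between /j/ and /r/): before a voiced consonant, so rule 2 applies → [eː].
/r/ — not in any rule's target class → [r].
/r/ (between /r/ and /u/) is unaffected → [r].
/u/ (word-final) is in the target of rule 2 but the environment (before a voiced consonant) is not met → [u].

[laːlwoːjeːrru]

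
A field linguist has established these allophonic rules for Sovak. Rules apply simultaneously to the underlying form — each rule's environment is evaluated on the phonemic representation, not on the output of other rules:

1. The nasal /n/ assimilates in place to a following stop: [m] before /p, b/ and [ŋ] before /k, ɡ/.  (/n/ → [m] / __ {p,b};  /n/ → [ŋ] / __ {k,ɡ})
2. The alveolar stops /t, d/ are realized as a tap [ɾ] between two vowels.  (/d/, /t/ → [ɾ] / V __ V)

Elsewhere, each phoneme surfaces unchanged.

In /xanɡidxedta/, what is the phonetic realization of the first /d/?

[d]

/d/ (between /i/ and /x/) is in the target of rule 2 but the environment (between two vowels) is not met → [d].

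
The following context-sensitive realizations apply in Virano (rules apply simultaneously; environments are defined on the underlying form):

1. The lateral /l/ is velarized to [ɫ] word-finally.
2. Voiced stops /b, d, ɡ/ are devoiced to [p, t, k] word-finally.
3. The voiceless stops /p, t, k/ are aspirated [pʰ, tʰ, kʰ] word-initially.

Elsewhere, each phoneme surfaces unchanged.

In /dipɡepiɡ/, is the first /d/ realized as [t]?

No

/d/ (word-initial) is in the target of rule 2 but the environment (word-finally) is not met → [d].
The actual realization is [d], not [t].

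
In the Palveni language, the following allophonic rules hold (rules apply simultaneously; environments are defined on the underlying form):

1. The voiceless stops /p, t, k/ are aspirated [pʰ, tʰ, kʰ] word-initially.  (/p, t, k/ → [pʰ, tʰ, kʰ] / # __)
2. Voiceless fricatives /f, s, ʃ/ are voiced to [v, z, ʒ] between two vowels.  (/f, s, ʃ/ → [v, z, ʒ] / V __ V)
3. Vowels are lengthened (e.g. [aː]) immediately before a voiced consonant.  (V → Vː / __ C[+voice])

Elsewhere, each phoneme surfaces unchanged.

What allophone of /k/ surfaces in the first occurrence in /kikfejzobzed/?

[kʰ]

/k/ (word-initial) occurs word-initially → [kʰ] by rule 1.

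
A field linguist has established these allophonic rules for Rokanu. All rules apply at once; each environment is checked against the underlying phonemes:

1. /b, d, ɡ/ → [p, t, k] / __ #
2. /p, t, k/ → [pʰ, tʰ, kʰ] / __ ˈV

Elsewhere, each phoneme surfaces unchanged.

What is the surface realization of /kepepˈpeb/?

[kepepˈpʰep]

/k/ — word-initial; rule 2 does not apply here → [k].
/e/ (between /k/ and /p/): no rule targets it → [e].
/p/ — between /e/ and /e/; rule 2 does not apply here → [p].
/e/ (between /p/ and /p/) is unaffected → [e].
/p/ (between /e/ and /p/) is in the target of rule 2 but the environment (immediately before a stressed vowel) is not met → [p].
/p/ meets the environment for rule 2 (immediately before a stressed vowel) → [pʰ].
/e/ — not in any rule's target class → [e].
/b/ meets the environment for rule 1 (word-finally) → [p].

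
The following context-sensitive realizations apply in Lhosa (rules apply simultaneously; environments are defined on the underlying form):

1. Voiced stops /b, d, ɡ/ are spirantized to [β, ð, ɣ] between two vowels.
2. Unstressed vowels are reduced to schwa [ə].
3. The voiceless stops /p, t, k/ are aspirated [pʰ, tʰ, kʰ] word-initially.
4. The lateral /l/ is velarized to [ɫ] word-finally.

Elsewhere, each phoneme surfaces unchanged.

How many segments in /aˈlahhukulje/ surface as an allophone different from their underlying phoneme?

Segments that undergo a rule: /a/ → [ə] (rule 2); /u/ → [ə] (rule 2); /u/ → [ə] (rule 2); /e/ → [ə] (rule 2).
All other segments surface unchanged.

4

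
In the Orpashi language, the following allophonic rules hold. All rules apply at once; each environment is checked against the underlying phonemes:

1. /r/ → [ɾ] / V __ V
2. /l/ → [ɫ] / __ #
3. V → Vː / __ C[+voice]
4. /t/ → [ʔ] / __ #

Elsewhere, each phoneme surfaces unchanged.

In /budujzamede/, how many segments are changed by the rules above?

4

Segments that undergo a rule: /u/ → [uː] (rule 3); /u/ → [uː] (rule 3); /a/ → [aː] (rule 3); /e/ → [eː] (rule 3).
All other segments surface unchanged.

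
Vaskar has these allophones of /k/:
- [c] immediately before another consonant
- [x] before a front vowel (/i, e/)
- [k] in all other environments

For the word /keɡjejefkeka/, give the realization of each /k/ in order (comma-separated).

[x], [x], [k]

Occurrence 1 (position 1): before a front vowel (/i, e/) → [x].
Occurrence 2 (position 9): before a front vowel (/i, e/) → [x].
Occurrence 3 (position 11): no conditioning environment matches → elsewhere allophone [k].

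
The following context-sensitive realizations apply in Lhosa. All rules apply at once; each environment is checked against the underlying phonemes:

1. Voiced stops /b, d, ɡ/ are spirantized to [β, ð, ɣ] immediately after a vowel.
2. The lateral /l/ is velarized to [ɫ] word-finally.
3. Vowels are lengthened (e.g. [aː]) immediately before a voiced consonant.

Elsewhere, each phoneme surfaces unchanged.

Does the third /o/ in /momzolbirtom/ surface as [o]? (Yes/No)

/o/ (between /t/ and /m/): before a voiced consonant, so rule 3 applies → [oː].
The actual realization is [oː], not [o].

No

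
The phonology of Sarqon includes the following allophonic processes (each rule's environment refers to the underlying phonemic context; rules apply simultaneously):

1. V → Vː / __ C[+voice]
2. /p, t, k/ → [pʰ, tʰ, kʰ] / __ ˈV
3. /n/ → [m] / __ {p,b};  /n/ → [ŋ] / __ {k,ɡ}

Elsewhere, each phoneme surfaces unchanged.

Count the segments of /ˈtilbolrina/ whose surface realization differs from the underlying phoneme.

Segments that undergo a rule: /t/ → [tʰ] (rule 2); /i/ → [iː] (rule 1); /o/ → [oː] (rule 1); /i/ → [iː] (rule 1).
All other segments surface unchanged.

4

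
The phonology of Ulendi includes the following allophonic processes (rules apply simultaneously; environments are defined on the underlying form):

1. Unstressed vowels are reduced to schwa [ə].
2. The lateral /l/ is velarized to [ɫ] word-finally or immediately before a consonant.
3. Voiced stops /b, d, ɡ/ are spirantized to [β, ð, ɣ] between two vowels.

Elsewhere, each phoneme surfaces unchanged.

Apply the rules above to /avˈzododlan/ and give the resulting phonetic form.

[əvˈzoðədlən]

/a/ meets the environment for rule 1 (in an unstressed syllable) → [ə].
/v/ — not in any rule's target class → [v].
/z/ (between /v/ and /o/) is unaffected → [z].
/o/ (between /z/ and /d/) fails the environment for rule 1, so it stays [o].
Rule 3 applies to /d/ (between /o/ and /o/: between two vowels) → [ð].
/o/ (between /d/ and /d/) occurs in an unstressed syllable → [ə] by rule 1.
/d/ (between /o/ and /l/): rule 3 targets it, but not between two vowels → unchanged [d].
/l/ (between /d/ and /a/) fails the environment for rule 2, so it stays [l].
/a/ — between /l/ and /n/, in an unstressed syllable — surfaces as [ə] (rule 1).
/n/ — not in any rule's target class → [n].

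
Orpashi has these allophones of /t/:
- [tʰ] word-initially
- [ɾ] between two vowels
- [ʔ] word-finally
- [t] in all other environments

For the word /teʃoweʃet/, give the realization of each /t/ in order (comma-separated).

Occurrence 1 (position 1): word-initially → [tʰ].
Occurrence 2 (position 9): word-finally → [ʔ].

[tʰ], [ʔ]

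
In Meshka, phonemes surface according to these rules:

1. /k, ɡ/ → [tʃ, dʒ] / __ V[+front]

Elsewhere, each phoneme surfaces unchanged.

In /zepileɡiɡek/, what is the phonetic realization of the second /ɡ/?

[dʒ]

/ɡ/ meets the environment for rule 1 (before a front vowel) → [dʒ].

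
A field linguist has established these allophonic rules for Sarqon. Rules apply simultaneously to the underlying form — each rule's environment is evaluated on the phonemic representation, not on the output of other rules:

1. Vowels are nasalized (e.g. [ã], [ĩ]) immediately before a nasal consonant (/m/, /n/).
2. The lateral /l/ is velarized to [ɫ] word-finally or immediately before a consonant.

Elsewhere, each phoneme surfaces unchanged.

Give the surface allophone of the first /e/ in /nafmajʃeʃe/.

[e]

/e/ (between /ʃ/ and /ʃ/) is in the target of rule 1 but the environment (before a nasal consonant) is not met → [e].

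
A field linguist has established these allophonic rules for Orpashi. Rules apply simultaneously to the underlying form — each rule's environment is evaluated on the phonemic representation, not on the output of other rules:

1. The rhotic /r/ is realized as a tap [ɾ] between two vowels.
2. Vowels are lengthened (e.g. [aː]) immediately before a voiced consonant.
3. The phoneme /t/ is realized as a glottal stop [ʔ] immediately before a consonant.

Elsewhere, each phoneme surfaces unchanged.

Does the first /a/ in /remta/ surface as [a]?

/a/ (word-final) fails the environment for rule 2, so it stays [a].
The actual realization is [a], which matches [a].

Yes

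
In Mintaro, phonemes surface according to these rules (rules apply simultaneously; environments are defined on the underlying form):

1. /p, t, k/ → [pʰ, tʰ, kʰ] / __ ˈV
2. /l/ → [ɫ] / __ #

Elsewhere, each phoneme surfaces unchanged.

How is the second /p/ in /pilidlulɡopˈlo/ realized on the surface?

[p]

/p/ (between /o/ and /l/): rule 1 targets it, but not immediately before a stressed vowel → unchanged [p].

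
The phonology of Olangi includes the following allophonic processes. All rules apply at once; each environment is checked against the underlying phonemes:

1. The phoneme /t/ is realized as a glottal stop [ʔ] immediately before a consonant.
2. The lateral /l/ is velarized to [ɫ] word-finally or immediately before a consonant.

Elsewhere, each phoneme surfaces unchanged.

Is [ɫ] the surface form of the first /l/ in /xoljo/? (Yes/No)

/l/ meets the environment for rule 2 (word-finally or immediately before a consonant) → [ɫ].
The actual realization is [ɫ], which matches [ɫ].

Yes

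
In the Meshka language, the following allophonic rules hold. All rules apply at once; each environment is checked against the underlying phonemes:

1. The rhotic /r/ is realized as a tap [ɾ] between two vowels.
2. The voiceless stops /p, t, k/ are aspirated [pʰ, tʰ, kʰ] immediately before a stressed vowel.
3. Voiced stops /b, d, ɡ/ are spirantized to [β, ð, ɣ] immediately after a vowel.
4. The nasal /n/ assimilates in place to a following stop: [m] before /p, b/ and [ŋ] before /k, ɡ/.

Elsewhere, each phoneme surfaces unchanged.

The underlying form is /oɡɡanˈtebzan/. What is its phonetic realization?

Rule 3 applies to /ɡ/ (between /o/ and /ɡ/: immediately after a vowel) → [ɣ].
/ɡ/ (between /ɡ/ and /a/): rule 3 targets it, but not immediately after a vowel → unchanged [ɡ].
/n/ (between /a/ and /t/) is in the target of rule 4 but the environment (before a labial or velar stop) is not met → [n].
/t/ (between /n/ and /e/) occurs immediately before a stressed vowel → [tʰ] by rule 2.
/b/ (between /e/ and /z/): immediately after a vowel, so rule 3 applies → [β].
/n/ (word-final): rule 4 targets it, but not before a labial or velar stop → unchanged [n].

[oɣɡanˈtʰeβzan]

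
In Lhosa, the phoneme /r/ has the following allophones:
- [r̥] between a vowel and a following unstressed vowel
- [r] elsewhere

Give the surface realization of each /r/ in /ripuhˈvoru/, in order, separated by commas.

Occurrence 1 (position 1): no conditioning environment matches → elsewhere allophone [r].
Occurrence 2 (position 8): between a vowel and a following unstressed vowel → [r̥].

[r], [r̥]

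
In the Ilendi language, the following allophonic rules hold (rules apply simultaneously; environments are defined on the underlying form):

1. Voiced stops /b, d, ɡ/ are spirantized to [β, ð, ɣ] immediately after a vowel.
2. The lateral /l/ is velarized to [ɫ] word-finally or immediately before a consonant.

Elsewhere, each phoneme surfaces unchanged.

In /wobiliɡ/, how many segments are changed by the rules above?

Segments that undergo a rule: /b/ → [β] (rule 1); /ɡ/ → [ɣ] (rule 1).
All other segments surface unchanged.

2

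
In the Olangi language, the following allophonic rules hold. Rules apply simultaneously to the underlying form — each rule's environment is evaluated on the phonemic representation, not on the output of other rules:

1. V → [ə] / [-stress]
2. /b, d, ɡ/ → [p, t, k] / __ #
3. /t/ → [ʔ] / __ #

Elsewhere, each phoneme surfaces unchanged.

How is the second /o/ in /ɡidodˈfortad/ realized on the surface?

/o/ (between /f/ and /r/): rule 1 targets it, but not in an unstressed syllable → unchanged [o].

[o]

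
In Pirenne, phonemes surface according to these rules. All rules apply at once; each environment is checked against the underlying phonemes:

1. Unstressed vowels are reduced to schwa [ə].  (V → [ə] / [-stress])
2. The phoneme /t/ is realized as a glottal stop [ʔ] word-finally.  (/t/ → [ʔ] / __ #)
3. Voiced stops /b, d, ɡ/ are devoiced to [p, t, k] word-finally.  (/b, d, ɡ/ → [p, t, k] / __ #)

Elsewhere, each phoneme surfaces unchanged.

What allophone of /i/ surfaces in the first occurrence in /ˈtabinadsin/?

/i/ — between /b/ and /n/, in an unstressed syllable — surfaces as [ə] (rule 1).

[ə]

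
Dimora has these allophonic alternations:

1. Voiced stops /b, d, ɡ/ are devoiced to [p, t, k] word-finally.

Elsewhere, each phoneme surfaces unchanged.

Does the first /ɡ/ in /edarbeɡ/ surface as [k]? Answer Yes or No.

Yes

/ɡ/ meets the environment for rule 1 (word-finally) → [k].
The actual realization is [k], which matches [k].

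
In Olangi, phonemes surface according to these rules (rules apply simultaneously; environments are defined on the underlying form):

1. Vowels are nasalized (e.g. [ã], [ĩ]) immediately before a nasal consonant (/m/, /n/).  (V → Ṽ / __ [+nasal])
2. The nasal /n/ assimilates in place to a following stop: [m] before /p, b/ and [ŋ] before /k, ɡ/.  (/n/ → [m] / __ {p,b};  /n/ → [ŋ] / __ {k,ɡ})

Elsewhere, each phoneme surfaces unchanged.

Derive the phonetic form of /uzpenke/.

[uzpẽŋke]

/u/ (word-initial) is in the target of rule 1 but the environment (before a nasal consonant) is not met → [u].
/e/ — between /p/ and /n/, before a nasal consonant — surfaces as [ẽ] (rule 1).
/n/ (between /e/ and /k/): before a labial or velar stop, so rule 2 applies → [ŋ].
/e/ (word-final) is in the target of rule 1 but the environment (before a nasal consonant) is not met → [e].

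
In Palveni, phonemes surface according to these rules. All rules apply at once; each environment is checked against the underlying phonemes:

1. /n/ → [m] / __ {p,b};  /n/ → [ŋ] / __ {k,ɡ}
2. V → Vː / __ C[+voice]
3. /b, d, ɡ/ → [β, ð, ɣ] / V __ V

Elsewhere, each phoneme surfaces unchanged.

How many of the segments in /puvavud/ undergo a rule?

Segments that undergo a rule: /u/ → [uː] (rule 2); /a/ → [aː] (rule 2); /u/ → [uː] (rule 2).
All other segments surface unchanged.

3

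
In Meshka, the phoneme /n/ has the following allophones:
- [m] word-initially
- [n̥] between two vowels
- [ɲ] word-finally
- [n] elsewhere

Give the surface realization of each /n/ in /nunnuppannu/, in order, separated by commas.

[m], [n], [n], [n], [n]

Occurrence 1 (position 1): word-initially → [m].
Occurrence 2 (position 3): no conditioning environment matches → elsewhere allophone [n].
Occurrence 3 (position 4): no conditioning environment matches → elsewhere allophone [n].
Occurrence 4 (position 9): no conditioning environment matches → elsewhere allophone [n].
Occurrence 5 (position 10): no conditioning environment matches → elsewhere allophone [n].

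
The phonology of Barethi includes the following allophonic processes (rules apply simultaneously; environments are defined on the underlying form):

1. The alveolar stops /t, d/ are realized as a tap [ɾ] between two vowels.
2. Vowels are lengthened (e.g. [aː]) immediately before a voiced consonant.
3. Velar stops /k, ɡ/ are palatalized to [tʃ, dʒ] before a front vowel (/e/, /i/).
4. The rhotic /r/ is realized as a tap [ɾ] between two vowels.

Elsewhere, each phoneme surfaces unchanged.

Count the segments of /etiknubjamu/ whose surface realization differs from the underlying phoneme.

Segments that undergo a rule: /t/ → [ɾ] (rule 1); /u/ → [uː] (rule 2); /a/ → [aː] (rule 2).
All other segments surface unchanged.

3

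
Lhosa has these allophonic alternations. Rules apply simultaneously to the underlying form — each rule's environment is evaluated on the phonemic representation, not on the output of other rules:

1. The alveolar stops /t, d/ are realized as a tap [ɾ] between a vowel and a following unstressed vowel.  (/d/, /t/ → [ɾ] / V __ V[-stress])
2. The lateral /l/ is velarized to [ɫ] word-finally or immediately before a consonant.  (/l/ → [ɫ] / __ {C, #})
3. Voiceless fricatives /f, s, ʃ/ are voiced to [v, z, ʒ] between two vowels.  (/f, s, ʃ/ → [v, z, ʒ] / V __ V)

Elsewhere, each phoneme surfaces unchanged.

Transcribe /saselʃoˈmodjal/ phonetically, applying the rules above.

/s/ — word-initial; rule 3 does not apply here → [s].
/a/ (between /s/ and /s/) is unaffected → [a].
/s/ (between /a/ and /e/) occurs between two vowels → [z] by rule 3.
/e/ (between /s/ and /l/): no rule targets it → [e].
/l/ — between /e/ and /ʃ/, word-finally or immediately before a consonant — surfaces as [ɫ] (rule 2).
/ʃ/ (between /l/ and /o/) is in the target of rule 3 but the environment (between two vowels) is not met → [ʃ].
/o/ — not in any rule's target class → [o].
/m/ (between /o/ and /o/): no rule targets it → [m].
/o/ — not in any rule's target class → [o].
/d/ (between /o/ and /j/) fails the environment for rule 1, so it stays [d].
/j/ (between /d/ and /a/) is unaffected → [j].
/a/ — not in any rule's target class → [a].
/l/ meets the environment for rule 2 (word-finally or immediately before a consonant) → [ɫ].

[sazeɫʃoˈmodjaɫ]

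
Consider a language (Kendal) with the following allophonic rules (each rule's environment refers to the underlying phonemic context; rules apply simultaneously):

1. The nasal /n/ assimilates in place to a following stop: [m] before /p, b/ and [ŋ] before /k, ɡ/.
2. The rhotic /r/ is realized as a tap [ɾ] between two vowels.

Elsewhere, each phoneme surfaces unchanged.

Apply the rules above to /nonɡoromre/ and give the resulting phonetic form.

[noŋɡoɾomre]

/n/ — word-initial; rule 1 does not apply here → [n].
/o/ stays [o].
/n/ (between /o/ and /ɡ/): before a labial or velar stop, so rule 1 applies → [ŋ].
/ɡ/ stays [ɡ].
/o/ — not in any rule's target class → [o].
/r/ (between /o/ and /o/) occurs between two vowels → [ɾ] by rule 2.
/o/ — not in any rule's target class → [o].
/m/ — not in any rule's target class → [m].
/r/ (between /m/ and /e/) is in the target of rule 2 but the environment (between two vowels) is not met → [r].
/e/ (word-final) is unaffected → [e].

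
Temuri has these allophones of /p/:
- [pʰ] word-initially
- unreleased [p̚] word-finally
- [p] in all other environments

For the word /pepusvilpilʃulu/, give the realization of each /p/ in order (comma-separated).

[pʰ], [p], [p]

Occurrence 1 (position 1): word-initially → [pʰ].
Occurrence 2 (position 3): no conditioning environment matches → elsewhere allophone [p].
Occurrence 3 (position 9): no conditioning environment matches → elsewhere allophone [p].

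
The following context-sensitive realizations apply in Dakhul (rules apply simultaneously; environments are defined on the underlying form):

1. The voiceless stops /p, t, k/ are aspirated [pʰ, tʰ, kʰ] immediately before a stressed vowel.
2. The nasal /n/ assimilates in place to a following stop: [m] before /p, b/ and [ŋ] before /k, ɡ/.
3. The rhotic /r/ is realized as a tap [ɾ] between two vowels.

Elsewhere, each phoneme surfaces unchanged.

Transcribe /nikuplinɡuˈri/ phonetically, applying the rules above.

[nikupliŋɡuˈɾi]

/n/ — word-initial; rule 2 does not apply here → [n].
/k/ (between /i/ and /u/) fails the environment for rule 1, so it stays [k].
/p/ (between /u/ and /l/): rule 1 targets it, but not immediately before a stressed vowel → unchanged [p].
/n/ — between /i/ and /ɡ/, before a labial or velar stop — surfaces as [ŋ] (rule 2).
/r/ (between /u/ and /i/) occurs between two vowels → [ɾ] by rule 3.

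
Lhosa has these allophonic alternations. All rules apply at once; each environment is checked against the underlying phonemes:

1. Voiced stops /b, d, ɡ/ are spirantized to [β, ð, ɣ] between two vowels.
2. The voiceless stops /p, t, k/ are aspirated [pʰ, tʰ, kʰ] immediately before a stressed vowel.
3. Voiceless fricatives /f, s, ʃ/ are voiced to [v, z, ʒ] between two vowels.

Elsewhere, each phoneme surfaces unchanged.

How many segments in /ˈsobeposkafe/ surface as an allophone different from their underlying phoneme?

Segments that undergo a rule: /b/ → [β] (rule 1); /f/ → [v] (rule 3).
All other segments surface unchanged.

2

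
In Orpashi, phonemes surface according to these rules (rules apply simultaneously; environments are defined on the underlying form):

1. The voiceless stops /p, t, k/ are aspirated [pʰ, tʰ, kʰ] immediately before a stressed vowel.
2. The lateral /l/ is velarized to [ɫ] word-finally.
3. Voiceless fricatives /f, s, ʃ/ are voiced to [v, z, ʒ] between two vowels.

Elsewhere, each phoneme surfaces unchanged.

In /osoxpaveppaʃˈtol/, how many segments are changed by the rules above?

Segments that undergo a rule: /s/ → [z] (rule 3); /t/ → [tʰ] (rule 1); /l/ → [ɫ] (rule 2).
All other segments surface unchanged.

3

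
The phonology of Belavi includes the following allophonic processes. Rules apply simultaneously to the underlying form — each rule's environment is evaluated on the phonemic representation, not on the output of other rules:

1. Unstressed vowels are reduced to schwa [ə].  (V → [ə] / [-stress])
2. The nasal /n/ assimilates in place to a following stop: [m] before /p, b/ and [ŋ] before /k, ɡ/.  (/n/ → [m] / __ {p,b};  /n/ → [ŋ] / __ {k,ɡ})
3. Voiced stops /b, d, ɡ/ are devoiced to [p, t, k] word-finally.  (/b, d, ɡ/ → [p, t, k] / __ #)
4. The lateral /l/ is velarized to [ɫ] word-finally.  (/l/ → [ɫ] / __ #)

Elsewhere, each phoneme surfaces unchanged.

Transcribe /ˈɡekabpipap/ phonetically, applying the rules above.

/ɡ/ (word-initial) fails the environment for rule 3, so it stays [ɡ].
/e/ (between /ɡ/ and /k/): rule 1 targets it, but not in an unstressed syllable → unchanged [e].
/a/ (between /k/ and /b/): in an unstressed syllable, so rule 1 applies → [ə].
/b/ — between /a/ and /p/; rule 3 does not apply here → [b].
/i/ (between /p/ and /p/) occurs in an unstressed syllable → [ə] by rule 1.
Rule 1 applies to /a/ (between /p/ and /p/: in an unstressed syllable) → [ə].

[ˈɡekəbpəpəp]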